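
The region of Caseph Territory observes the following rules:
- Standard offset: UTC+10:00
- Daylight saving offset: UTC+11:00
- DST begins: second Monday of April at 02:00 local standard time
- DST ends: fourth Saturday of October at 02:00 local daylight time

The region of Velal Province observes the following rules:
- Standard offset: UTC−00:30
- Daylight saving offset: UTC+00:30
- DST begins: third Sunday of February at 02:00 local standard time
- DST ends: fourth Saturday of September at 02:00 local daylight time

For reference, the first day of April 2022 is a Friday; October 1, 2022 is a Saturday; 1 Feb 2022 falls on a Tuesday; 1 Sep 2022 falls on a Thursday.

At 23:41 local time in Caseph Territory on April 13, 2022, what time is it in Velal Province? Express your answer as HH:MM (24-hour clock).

1 April 2022 is a Friday, so the first Monday is April 4 and the second is April 11.
1 October 2022 is a Saturday, so the first Saturday is October 1 and the fourth is October 22.
Daylight saving runs 11 April – 22 October; April 13, 2022 is inside that window, so Caseph Territory is at UTC+11:00.
23:41 Caseph Territory − 11h = 12:41 UTC.
1 February 2022 is a Tuesday, so the first Sunday is February 6 and the third is February 20.
1 September 2022 is a Thursday, so the first Saturday is September 3 and the fourth is September 24.
At the standard offset (UTC−00:30), 12:41 UTC − 0h30m = 12:11 Velal Province standard time.
The standard-time date in Velal Province, April 13, 2022, falls between 20 February and 24 September, so daylight saving is in effect and Velal Province is at UTC+00:30.
12:41 UTC + 0h30m = 13:11 Velal Province.

13:11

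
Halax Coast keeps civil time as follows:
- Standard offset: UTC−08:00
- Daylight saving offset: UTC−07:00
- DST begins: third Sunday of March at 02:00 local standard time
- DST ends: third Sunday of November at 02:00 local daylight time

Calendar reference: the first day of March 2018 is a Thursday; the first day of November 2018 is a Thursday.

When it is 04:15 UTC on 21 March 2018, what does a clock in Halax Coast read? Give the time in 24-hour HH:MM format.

1 March 2018 is a Thursday, so the first Sunday is March 4 and the third is March 18.
1 November 2018 is a Thursday, so the first Sunday is November 4 and the third is November 18.
At the standard offset (UTC−08:00), 04:15 UTC − 8h = 20:15 Halax Coast standard time (rolling into the previous day, 20 March 2018).
Daylight saving runs 18 March – 18 November; the standard-time date in Halax Coast, 20 March 2018, is inside that window, so Halax Coast is at UTC−07:00.
04:15 UTC − 7h = 21:15 local (rolling into the previous day, 20 March 2018).

21:15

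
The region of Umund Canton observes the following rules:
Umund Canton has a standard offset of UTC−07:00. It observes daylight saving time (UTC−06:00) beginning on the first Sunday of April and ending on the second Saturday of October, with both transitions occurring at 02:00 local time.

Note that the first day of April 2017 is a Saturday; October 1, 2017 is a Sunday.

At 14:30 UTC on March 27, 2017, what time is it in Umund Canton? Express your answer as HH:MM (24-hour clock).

1 April 2017 is a Saturday, so the first Sunday is April 2.
1 October 2017 is a Sunday, so the first Saturday is October 7 and the second is October 14.
At the standard offset (UTC−07:00), 14:30 UTC − 7h = 07:30 Umund Canton standard time.
The standard-time date in Umund Canton, March 27, 2017, does not fall between 2 April and 14 October, so daylight saving is not in effect and Umund Canton is at UTC−07:00.
14:30 UTC − 7h = 07:30 local.

07:30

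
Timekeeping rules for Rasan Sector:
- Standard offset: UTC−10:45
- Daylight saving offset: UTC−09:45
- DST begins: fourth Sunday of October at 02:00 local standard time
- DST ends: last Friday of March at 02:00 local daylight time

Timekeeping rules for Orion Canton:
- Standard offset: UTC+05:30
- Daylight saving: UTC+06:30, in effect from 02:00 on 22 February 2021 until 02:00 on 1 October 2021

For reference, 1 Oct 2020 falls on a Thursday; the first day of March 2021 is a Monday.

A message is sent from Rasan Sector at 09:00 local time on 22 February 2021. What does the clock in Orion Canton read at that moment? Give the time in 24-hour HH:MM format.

1 October 2020 is a Thursday, so the first Sunday is October 4 and the fourth is October 25.
1 March 2021 is a Monday, so Fridays fall on 5, 12, 19, 26; the last is March 26.
Daylight saving runs 25 October 2020 – 26 March 2021; 22 February 2021 is inside that window, so Rasan Sector is at UTC−09:45.
09:00 Rasan Sector + 9h45m = 18:45 UTC.
At the standard offset (UTC+05:30), 18:45 UTC + 5h30m = 00:15 Orion Canton standard time (rolling into the next day, 23 February 2021).
Daylight saving runs 22 February – 1 October; the standard-time date in Orion Canton, 23 February 2021, is inside that window, so Orion Canton is at UTC+06:30.
18:45 UTC + 6h30m = 01:15 Orion Canton (rolling into the next day, 23 February 2021).

01:15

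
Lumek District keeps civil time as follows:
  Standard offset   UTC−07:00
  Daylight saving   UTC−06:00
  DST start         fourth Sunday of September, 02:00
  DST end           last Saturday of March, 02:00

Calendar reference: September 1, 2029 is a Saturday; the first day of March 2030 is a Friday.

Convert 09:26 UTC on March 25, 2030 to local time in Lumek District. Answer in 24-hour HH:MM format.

03:26

1 September 2029 is a Saturday, so the first Sunday is September 2 and the fourth is September 23.
1 March 2030 is a Friday, so Saturdays fall on 2, 9, 16, 23, 30; the last is March 30.
At the standard offset (UTC−07:00), 09:26 UTC − 7h = 02:26 Lumek District standard time.
The standard-time date in Lumek District, March 25, 2030, lies within the daylight-saving period (23 September 2029 – 30 March 2030), so Lumek District is on daylight time, UTC−06:00.
09:26 UTC − 6h = 03:26 local.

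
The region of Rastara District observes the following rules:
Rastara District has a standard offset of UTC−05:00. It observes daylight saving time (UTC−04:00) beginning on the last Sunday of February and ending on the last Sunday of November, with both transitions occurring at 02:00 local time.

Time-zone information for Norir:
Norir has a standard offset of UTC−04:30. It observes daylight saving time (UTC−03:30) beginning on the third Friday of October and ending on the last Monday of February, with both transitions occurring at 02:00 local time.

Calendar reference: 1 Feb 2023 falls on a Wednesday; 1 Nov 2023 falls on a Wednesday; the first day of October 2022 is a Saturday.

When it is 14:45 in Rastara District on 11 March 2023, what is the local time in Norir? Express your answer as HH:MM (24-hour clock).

14:15

1 February 2023 is a Wednesday, so Sundays fall on 5, 12, 19, 26; the last is February 26.
1 November 2023 is a Wednesday, so Sundays fall on 5, 12, 19, 26; the last is November 26.
11 March 2023 falls between 26 February and 26 November, so daylight saving is in effect and Rastara District is at UTC−04:00.
14:45 Rastara District + 4h = 18:45 UTC.
1 October 2022 is a Saturday, so the first Friday is October 7 and the third is October 21.
1 February 2023 is a Wednesday, so Mondays fall on 6, 13, 20, 27; the last is February 27.
At the standard offset (UTC−04:30), 18:45 UTC − 4h30m = 14:15 Norir standard time.
Daylight saving runs 21 October 2022 – 27 February 2023; the standard-time date in Norir, 11 March 2023, is outside that window, so Norir is on standard time at UTC−04:30.
18:45 UTC − 4h30m = 14:15 Norir.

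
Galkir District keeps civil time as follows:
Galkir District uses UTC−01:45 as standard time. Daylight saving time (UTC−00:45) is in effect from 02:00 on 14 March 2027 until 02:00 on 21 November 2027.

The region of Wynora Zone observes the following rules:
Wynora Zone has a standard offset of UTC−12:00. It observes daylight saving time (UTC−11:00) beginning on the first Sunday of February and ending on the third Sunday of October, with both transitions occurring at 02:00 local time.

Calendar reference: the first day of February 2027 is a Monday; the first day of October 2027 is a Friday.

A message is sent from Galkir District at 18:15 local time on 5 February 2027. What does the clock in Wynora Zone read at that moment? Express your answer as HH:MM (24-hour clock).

Daylight saving runs 14 March – 21 November; 5 February 2027 is outside that window, so Galkir District is on standard time at UTC−01:45.
18:15 Galkir District + 1h45m = 20:00 UTC.
1 February 2027 is a Monday, so the first Sunday is February 7.
1 October 2027 is a Friday, so the first Sunday is October 3 and the third is October 17.
At the standard offset (UTC−12:00), 20:00 UTC − 12h = 08:00 Wynora Zone standard time.
Daylight saving runs 7 February – 17 October; the standard-time date in Wynora Zone, 5 February 2027, is outside that window, so Wynora Zone is on standard time at UTC−12:00.
20:00 UTC − 12h = 08:00 Wynora Zone.

08:00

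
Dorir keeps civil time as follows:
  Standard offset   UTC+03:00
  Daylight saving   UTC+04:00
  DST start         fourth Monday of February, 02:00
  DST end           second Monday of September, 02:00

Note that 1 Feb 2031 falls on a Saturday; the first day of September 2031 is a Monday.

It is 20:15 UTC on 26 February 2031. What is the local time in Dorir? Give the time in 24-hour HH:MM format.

00:15

1 February 2031 is a Saturday, so the first Monday is February 3 and the fourth is February 24.
1 September 2031 is a Monday, so the first Monday is September 1 and the second is September 8.
At the standard offset (UTC+03:00), 20:15 UTC + 3h = 23:15 Dorir standard time.
The standard-time date in Dorir, 26 February 2031, lies within the daylight-saving period (24 February – 8 September), so Dorir is on daylight time, UTC+04:00.
20:15 UTC + 4h = 00:15 local (rolling into the next day, 27 February 2031).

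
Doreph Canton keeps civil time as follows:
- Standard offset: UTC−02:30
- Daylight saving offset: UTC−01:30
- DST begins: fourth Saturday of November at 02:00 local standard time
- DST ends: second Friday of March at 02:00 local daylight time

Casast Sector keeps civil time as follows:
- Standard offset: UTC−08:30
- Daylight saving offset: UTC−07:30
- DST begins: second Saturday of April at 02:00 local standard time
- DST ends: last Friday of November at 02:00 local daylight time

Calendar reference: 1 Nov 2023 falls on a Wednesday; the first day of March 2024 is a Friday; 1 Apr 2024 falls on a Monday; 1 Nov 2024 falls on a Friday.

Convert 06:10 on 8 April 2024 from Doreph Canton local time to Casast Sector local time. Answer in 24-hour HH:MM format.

1 November 2023 is a Wednesday, so the first Saturday is November 4 and the fourth is November 25.
1 March 2024 is a Friday, so the first Friday is March 1 and the second is March 8.
8 April 2024 is outside the daylight-saving period (25 November 2023 – 8 March 2024), so Doreph Canton is on standard time, UTC−02:30.
06:10 Doreph Canton + 2h30m = 08:40 UTC.
1 April 2024 is a Monday, so the first Saturday is April 6 and the second is April 13.
1 November 2024 is a Friday, so Fridays fall on 1, 8, 15, 22, 29; the last is November 29.
At the standard offset (UTC−08:30), 08:40 UTC − 8h30m = 00:10 Casast Sector standard time.
Daylight saving runs 13 April – 29 November; the standard-time date in Casast Sector, 8 April 2024, is outside that window, so Casast Sector is on standard time at UTC−08:30.
08:40 UTC − 8h30m = 00:10 Casast Sector.

00:10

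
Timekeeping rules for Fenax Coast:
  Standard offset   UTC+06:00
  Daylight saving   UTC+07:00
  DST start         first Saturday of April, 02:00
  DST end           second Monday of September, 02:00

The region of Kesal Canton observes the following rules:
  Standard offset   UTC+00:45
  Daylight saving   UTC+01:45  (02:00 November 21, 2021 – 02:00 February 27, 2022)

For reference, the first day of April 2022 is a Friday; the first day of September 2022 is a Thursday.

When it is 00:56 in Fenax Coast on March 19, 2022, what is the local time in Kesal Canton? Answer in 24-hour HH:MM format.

1 April 2022 is a Friday, so the first Saturday is April 2.
1 September 2022 is a Thursday, so the first Monday is September 5 and the second is September 12.
Daylight saving runs 2 April – 12 September; March 19, 2022 is outside that window, so Fenax Coast is on standard time at UTC+06:00.
00:56 Fenax Coast − 6h = 18:56 UTC (rolling into the previous day, 18 March 2022).
At the standard offset (UTC+00:45), 18:56 UTC + 0h45m = 19:41 Kesal Canton standard time.
The standard-time date in Kesal Canton, March 18, 2022, is outside the daylight-saving period (21 November 2021 – 27 February 2022), so Kesal Canton is on standard time, UTC+00:45.
18:56 UTC + 0h45m = 19:41 Kesal Canton.

19:41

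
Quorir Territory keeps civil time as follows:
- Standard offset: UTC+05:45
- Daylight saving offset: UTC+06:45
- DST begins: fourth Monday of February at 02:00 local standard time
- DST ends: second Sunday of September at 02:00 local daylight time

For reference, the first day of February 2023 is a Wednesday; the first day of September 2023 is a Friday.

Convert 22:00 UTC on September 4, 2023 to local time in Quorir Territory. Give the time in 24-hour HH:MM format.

04:45

1 February 2023 is a Wednesday, so the first Monday is February 6 and the fourth is February 27.
1 September 2023 is a Friday, so the first Sunday is September 3 and the second is September 10.
At the standard offset (UTC+05:45), 22:00 UTC + 5h45m = 03:45 Quorir Territory standard time (rolling into the next day, 5 September 2023).
The standard-time date in Quorir Territory, September 5, 2023, falls between 27 February and 10 September, so daylight saving is in effect and Quorir Territory is at UTC+06:45.
22:00 UTC + 6h45m = 04:45 local (rolling into the next day, 5 September 2023).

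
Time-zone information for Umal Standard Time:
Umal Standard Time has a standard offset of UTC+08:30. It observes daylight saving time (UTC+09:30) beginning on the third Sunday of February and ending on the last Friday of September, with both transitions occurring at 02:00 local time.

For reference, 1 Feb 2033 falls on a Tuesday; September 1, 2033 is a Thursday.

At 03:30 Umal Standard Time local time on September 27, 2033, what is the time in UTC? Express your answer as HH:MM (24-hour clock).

1 February 2033 is a Tuesday, so the first Sunday is February 6 and the third is February 20.
1 September 2033 is a Thursday, so Fridays fall on 2, 9, 16, 23, 30; the last is September 30.
Daylight saving runs 20 February – 30 September; September 27, 2033 is inside that window, so Umal Standard Time is at UTC+09:30.
03:30 local − 9h30m = 18:00 UTC (rolling into the previous day, 26 September 2033).

18:00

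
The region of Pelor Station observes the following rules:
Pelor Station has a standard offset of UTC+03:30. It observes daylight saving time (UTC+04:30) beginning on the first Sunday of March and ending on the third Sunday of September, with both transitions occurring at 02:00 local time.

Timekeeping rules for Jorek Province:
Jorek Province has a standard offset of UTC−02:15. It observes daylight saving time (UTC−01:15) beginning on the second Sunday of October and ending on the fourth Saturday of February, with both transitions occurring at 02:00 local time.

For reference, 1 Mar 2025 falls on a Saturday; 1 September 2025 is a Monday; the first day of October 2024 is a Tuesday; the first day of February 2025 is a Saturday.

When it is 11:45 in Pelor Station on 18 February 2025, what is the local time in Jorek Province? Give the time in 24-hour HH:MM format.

1 March 2025 is a Saturday, so the first Sunday is March 2.
1 September 2025 is a Monday, so the first Sunday is September 7 and the third is September 21.
Daylight saving runs 2 March – 21 September; 18 February 2025 is outside that window, so Pelor Station is on standard time at UTC+03:30.
11:45 Pelor Station − 3h30m = 08:15 UTC.
1 October 2024 is a Tuesday, so the first Sunday is October 6 and the second is October 13.
1 February 2025 is a Saturday, so the first Saturday is February 1 and the fourth is February 22.
At the standard offset (UTC−02:15), 08:15 UTC − 2h15m = 06:00 Jorek Province standard time.
Daylight saving runs 13 October 2024 – 22 February 2025; the standard-time date in Jorek Province, 18 February 2025, is inside that window, so Jorek Province is at UTC−01:15.
08:15 UTC − 1h15m = 07:00 Jorek Province.

07:00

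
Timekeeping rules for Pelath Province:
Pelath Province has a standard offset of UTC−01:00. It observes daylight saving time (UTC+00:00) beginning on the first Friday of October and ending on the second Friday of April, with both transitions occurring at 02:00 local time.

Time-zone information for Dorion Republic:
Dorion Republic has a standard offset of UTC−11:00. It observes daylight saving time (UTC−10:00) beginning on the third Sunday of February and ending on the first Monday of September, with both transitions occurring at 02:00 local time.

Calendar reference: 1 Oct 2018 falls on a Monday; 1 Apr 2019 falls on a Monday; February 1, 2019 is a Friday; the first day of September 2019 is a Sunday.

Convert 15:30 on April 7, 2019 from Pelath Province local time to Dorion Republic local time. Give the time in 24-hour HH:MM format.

1 October 2018 is a Monday, so the first Friday is October 5.
1 April 2019 is a Monday, so the first Friday is April 5 and the second is April 12.
April 7, 2019 falls between 5 October 2018 and 12 April 2019, so daylight saving is in effect and Pelath Province is at UTC+00:00.
15:30 Pelath Province − 0h = 15:30 UTC.
1 February 2019 is a Friday, so the first Sunday is February 3 and the third is February 17.
1 September 2019 is a Sunday, so the first Monday is September 2.
At the standard offset (UTC−11:00), 15:30 UTC − 11h = 04:30 Dorion Republic standard time.
The standard-time date in Dorion Republic, April 7, 2019, falls between 17 February and 2 September, so daylight saving is in effect and Dorion Republic is at UTC−10:00.
15:30 UTC − 10h = 05:30 Dorion Republic.

05:30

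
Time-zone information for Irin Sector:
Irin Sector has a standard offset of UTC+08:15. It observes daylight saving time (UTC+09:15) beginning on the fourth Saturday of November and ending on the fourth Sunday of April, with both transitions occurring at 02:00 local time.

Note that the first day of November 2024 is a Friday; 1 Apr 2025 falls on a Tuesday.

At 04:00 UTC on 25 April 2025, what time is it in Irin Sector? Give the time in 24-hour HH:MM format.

13:15

1 November 2024 is a Friday, so the first Saturday is November 2 and the fourth is November 23.
1 April 2025 is a Tuesday, so the first Sunday is April 6 and the fourth is April 27.
At the standard offset (UTC+08:15), 04:00 UTC + 8h15m = 12:15 Irin Sector standard time.
The standard-time date in Irin Sector, 25 April 2025, falls between 23 November 2024 and 27 April 2025, so daylight saving is in effect and Irin Sector is at UTC+09:15.
04:00 UTC + 9h15m = 13:15 local.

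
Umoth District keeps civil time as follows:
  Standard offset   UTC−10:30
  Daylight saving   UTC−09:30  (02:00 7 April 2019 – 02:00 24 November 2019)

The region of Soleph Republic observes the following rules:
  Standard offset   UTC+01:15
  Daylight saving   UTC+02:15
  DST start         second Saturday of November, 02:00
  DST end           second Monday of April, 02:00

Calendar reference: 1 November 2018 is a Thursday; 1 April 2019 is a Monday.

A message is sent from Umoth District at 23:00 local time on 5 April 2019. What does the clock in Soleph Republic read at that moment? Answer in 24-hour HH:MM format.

11:45

5 April 2019 does not fall between 7 April and 24 November, so daylight saving is not in effect and Umoth District is at UTC−10:30.
23:00 Umoth District + 10h30m = 09:30 UTC (rolling into the next day, 6 April 2019).
1 November 2018 is a Thursday, so the first Saturday is November 3 and the second is November 10.
1 April 2019 is a Monday, so the first Monday is April 1 and the second is April 8.
At the standard offset (UTC+01:15), 09:30 UTC + 1h15m = 10:45 Soleph Republic standard time.
The standard-time date in Soleph Republic, 6 April 2019, lies within the daylight-saving period (10 November 2018 – 8 April 2019), so Soleph Republic is on daylight time, UTC+02:15.
09:30 UTC + 2h15m = 11:45 Soleph Republic.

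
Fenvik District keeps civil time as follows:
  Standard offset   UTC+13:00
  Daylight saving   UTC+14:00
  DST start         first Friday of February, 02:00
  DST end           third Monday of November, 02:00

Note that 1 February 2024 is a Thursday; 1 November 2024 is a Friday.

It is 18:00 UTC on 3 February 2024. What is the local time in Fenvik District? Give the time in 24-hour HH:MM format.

08:00

1 February 2024 is a Thursday, so the first Friday is February 2.
1 November 2024 is a Friday, so the first Monday is November 4 and the third is November 18.
At the standard offset (UTC+13:00), 18:00 UTC + 13h = 07:00 Fenvik District standard time (rolling into the next day, 4 February 2024).
The standard-time date in Fenvik District, 4 February 2024, falls between 2 February and 18 November, so daylight saving is in effect and Fenvik District is at UTC+14:00.
18:00 UTC + 14h = 08:00 local (rolling into the next day, 4 February 2024).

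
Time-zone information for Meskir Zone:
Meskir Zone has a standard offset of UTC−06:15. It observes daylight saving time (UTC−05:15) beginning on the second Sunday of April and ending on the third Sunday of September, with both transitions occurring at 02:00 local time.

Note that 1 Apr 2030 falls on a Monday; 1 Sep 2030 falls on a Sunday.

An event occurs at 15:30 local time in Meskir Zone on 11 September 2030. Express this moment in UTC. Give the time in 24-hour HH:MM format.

20:45

1 April 2030 is a Monday, so the first Sunday is April 7 and the second is April 14.
1 September 2030 is a Sunday, so the first Sunday is September 1 and the third is September 15.
11 September 2030 lies within the daylight-saving period (14 April – 15 September), so Meskir Zone is on daylight time, UTC−05:15.
15:30 local + 5h15m = 20:45 UTC.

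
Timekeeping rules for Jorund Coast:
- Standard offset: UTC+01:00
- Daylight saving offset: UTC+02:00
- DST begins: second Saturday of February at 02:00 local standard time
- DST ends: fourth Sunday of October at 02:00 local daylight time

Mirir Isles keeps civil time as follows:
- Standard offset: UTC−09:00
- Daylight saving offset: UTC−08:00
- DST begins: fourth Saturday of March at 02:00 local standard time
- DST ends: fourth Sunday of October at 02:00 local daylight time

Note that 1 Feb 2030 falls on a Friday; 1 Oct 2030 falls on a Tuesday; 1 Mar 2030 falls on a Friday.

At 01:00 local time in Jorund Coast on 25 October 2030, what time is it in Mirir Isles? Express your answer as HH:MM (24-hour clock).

15:00

1 February 2030 is a Friday, so the first Saturday is February 2 and the second is February 9.
1 October 2030 is a Tuesday, so the first Sunday is October 6 and the fourth is October 27.
25 October 2030 falls between 9 February and 27 October, so daylight saving is in effect and Jorund Coast is at UTC+02:00.
01:00 Jorund Coast − 2h = 23:00 UTC (rolling into the previous day, 24 October 2030).
1 March 2030 is a Friday, so the first Saturday is March 2 and the fourth is March 23.
1 October 2030 is a Tuesday, so the first Sunday is October 6 and the fourth is October 27.
At the standard offset (UTC−09:00), 23:00 UTC − 9h = 14:00 Mirir Isles standard time.
The standard-time date in Mirir Isles, 24 October 2030, lies within the daylight-saving period (23 March – 27 October), so Mirir Isles is on daylight time, UTC−08:00.
23:00 UTC − 8h = 15:00 Mirir Isles.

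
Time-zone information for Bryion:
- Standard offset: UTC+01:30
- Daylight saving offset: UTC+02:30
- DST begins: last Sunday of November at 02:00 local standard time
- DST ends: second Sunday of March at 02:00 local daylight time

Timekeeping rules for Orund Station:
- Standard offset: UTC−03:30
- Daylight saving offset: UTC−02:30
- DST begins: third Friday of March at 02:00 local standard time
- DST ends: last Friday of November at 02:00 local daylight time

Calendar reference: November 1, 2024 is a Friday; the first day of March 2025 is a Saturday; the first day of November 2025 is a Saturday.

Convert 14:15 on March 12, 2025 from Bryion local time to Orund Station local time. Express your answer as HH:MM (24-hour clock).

09:15

1 November 2024 is a Friday, so Sundays fall on 3, 10, 17, 24; the last is November 24.
1 March 2025 is a Saturday, so the first Sunday is March 2 and the second is March 9.
Daylight saving runs 24 November 2024 – 9 March 2025; March 12, 2025 is outside that window, so Bryion is on standard time at UTC+01:30.
14:15 Bryion − 1h30m = 12:45 UTC.
1 March 2025 is a Saturday, so the first Friday is March 7 and the third is March 21.
1 November 2025 is a Saturday, so Fridays fall on 7, 14, 21, 28; the last is November 28.
At the standard offset (UTC−03:30), 12:45 UTC − 3h30m = 09:15 Orund Station standard time.
The standard-time date in Orund Station, March 12, 2025, does not fall between 21 March and 28 November, so daylight saving is not in effect and Orund Station is at UTC−03:30.
12:45 UTC − 3h30m = 09:15 Orund Station.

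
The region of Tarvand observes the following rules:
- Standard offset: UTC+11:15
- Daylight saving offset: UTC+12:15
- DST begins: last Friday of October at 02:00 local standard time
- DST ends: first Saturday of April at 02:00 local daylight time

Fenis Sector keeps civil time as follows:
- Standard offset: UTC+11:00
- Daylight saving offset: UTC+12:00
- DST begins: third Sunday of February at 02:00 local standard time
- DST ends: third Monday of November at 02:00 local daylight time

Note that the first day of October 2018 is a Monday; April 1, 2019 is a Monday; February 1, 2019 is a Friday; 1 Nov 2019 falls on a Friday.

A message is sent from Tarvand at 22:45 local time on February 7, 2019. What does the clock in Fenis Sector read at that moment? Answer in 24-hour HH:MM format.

21:30

1 October 2018 is a Monday, so Fridays fall on 5, 12, 19, 26; the last is October 26.
1 April 2019 is a Monday, so the first Saturday is April 6.
February 7, 2019 falls between 26 October 2018 and 6 April 2019, so daylight saving is in effect and Tarvand is at UTC+12:15.
22:45 Tarvand − 12h15m = 10:30 UTC.
1 February 2019 is a Friday, so the first Sunday is February 3 and the third is February 17.
1 November 2019 is a Friday, so the first Monday is November 4 and the third is November 18.
At the standard offset (UTC+11:00), 10:30 UTC + 11h = 21:30 Fenis Sector standard time.
Daylight saving runs 17 February – 18 November; the standard-time date in Fenis Sector, February 7, 2019, is outside that window, so Fenis Sector is on standard time at UTC+11:00.
10:30 UTC + 11h = 21:30 Fenis Sector.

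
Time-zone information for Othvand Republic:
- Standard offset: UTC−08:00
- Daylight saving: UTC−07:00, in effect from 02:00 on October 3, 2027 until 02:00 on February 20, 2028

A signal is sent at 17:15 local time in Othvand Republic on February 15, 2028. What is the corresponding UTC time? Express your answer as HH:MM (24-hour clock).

Daylight saving runs 3 October 2027 – 20 February 2028; February 15, 2028 is inside that window, so Othvand Republic is at UTC−07:00.
17:15 local + 7h = 00:15 UTC (rolling into the next day, 16 February 2028).

00:15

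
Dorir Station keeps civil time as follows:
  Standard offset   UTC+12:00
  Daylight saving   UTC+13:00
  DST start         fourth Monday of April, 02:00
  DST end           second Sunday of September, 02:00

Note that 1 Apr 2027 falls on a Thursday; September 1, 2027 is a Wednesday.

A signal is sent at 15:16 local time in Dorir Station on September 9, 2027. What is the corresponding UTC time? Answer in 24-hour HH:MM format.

02:16

1 April 2027 is a Thursday, so the first Monday is April 5 and the fourth is April 26.
1 September 2027 is a Wednesday, so the first Sunday is September 5 and the second is September 12.
Daylight saving runs 26 April – 12 September; September 9, 2027 is inside that window, so Dorir Station is at UTC+13:00.
15:16 local − 13h = 02:16 UTC.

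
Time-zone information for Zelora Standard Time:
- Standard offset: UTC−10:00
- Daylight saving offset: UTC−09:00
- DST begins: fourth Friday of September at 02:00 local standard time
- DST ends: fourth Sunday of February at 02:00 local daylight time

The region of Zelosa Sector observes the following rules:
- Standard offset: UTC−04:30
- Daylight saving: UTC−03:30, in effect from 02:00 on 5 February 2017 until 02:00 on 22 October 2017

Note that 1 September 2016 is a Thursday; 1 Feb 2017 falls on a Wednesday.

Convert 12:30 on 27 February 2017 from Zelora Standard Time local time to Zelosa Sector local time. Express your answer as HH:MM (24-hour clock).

1 September 2016 is a Thursday, so the first Friday is September 2 and the fourth is September 23.
1 February 2017 is a Wednesday, so the first Sunday is February 5 and the fourth is February 26.
Daylight saving runs 23 September 2016 – 26 February 2017; 27 February 2017 is outside that window, so Zelora Standard Time is on standard time at UTC−10:00.
12:30 Zelora Standard Time + 10h = 22:30 UTC.
At the standard offset (UTC−04:30), 22:30 UTC − 4h30m = 18:00 Zelosa Sector standard time.
The standard-time date in Zelosa Sector, 27 February 2017, falls between 5 February and 22 October, so daylight saving is in effect and Zelosa Sector is at UTC−03:30.
22:30 UTC − 3h30m = 19:00 Zelosa Sector.

19:00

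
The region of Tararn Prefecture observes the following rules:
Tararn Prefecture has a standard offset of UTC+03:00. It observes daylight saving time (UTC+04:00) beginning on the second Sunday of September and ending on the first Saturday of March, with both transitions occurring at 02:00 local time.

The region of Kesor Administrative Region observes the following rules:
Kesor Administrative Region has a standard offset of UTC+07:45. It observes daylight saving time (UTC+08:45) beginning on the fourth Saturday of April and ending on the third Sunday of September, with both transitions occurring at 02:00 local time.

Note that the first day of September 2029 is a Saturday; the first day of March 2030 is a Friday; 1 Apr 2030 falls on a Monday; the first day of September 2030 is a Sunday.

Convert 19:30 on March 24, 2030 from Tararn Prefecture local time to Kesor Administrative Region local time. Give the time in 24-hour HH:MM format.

1 September 2029 is a Saturday, so the first Sunday is September 2 and the second is September 9.
1 March 2030 is a Friday, so the first Saturday is March 2.
March 24, 2030 does not fall between 9 September 2029 and 2 March 2030, so daylight saving is not in effect and Tararn Prefecture is at UTC+03:00.
19:30 Tararn Prefecture − 3h = 16:30 UTC.
1 April 2030 is a Monday, so the first Saturday is April 6 and the fourth is April 27.
1 September 2030 is a Sunday, so the first Sunday is September 1 and the third is September 15.
At the standard offset (UTC+07:45), 16:30 UTC + 7h45m = 00:15 Kesor Administrative Region standard time (rolling into the next day, 25 March 2030).
The standard-time date in Kesor Administrative Region, March 25, 2030, does not fall between 27 April and 15 September, so daylight saving is not in effect and Kesor Administrative Region is at UTC+07:45.
16:30 UTC + 7h45m = 00:15 Kesor Administrative Region (rolling into the next day, 25 March 2030).

00:15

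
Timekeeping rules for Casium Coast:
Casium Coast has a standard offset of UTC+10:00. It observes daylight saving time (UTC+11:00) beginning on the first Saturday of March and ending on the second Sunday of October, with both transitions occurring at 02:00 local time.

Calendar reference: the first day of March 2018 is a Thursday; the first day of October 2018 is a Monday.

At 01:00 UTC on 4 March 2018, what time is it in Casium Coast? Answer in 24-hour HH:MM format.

1 March 2018 is a Thursday, so the first Saturday is March 3.
1 October 2018 is a Monday, so the first Sunday is October 7 and the second is October 14.
At the standard offset (UTC+10:00), 01:00 UTC + 10h = 11:00 Casium Coast standard time.
Daylight saving runs 3 March – 14 October; the standard-time date in Casium Coast, 4 March 2018, is inside that window, so Casium Coast is at UTC+11:00.
01:00 UTC + 11h = 12:00 local.

12:00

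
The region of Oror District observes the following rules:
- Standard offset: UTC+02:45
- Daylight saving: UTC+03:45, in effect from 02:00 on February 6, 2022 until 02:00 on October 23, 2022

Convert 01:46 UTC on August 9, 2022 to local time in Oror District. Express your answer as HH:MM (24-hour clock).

05:31

At the standard offset (UTC+02:45), 01:46 UTC + 2h45m = 04:31 Oror District standard time.
The standard-time date in Oror District, August 9, 2022, falls between 6 February and 23 October, so daylight saving is in effect and Oror District is at UTC+03:45.
01:46 UTC + 3h45m = 05:31 local.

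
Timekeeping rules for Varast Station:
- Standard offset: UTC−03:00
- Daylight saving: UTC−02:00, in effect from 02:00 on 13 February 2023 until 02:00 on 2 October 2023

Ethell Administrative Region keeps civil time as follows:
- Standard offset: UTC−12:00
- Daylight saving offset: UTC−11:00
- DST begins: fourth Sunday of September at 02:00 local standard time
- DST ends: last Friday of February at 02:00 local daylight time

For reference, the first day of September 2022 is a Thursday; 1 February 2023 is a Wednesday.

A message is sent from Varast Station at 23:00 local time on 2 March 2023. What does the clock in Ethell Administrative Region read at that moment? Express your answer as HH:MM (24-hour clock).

13:00

2 March 2023 falls between 13 February and 2 October, so daylight saving is in effect and Varast Station is at UTC−02:00.
23:00 Varast Station + 2h = 01:00 UTC (rolling into the next day, 3 March 2023).
1 September 2022 is a Thursday, so the first Sunday is September 4 and the fourth is September 25.
1 February 2023 is a Wednesday, so Fridays fall on 3, 10, 17, 24; the last is February 24.
At the standard offset (UTC−12:00), 01:00 UTC − 12h = 13:00 Ethell Administrative Region standard time (rolling into the previous day, 2 March 2023).
The standard-time date in Ethell Administrative Region, 2 March 2023, does not fall between 25 September 2022 and 24 February 2023, so daylight saving is not in effect and Ethell Administrative Region is at UTC−12:00.
01:00 UTC − 12h = 13:00 Ethell Administrative Region (rolling into the previous day, 2 March 2023).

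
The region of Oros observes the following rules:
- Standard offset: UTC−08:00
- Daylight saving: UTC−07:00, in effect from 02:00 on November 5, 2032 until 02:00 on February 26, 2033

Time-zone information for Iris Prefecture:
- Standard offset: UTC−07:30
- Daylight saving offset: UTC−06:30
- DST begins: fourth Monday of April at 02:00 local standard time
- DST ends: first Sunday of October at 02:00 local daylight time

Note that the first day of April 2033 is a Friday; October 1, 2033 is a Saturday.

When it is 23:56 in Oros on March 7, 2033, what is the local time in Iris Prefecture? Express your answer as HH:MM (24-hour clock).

Daylight saving runs 5 November 2032 – 26 February 2033; March 7, 2033 is outside that window, so Oros is on standard time at UTC−08:00.
23:56 Oros + 8h = 07:56 UTC (rolling into the next day, 8 March 2033).
1 April 2033 is a Friday, so the first Monday is April 4 and the fourth is April 25.
1 October 2033 is a Saturday, so the first Sunday is October 2.
At the standard offset (UTC−07:30), 07:56 UTC − 7h30m = 00:26 Iris Prefecture standard time.
The standard-time date in Iris Prefecture, March 8, 2033, does not fall between 25 April and 2 October, so daylight saving is not in effect and Iris Prefecture is at UTC−07:30.
07:56 UTC − 7h30m = 00:26 Iris Prefecture.

00:26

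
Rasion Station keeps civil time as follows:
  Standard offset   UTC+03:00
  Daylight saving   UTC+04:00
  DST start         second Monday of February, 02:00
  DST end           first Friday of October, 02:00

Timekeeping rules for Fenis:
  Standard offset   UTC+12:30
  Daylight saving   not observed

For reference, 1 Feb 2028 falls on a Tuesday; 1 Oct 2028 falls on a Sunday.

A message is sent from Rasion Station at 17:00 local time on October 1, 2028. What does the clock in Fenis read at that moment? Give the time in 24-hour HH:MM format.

01:30

1 February 2028 is a Tuesday, so the first Monday is February 7 and the second is February 14.
1 October 2028 is a Sunday, so the first Friday is October 6.
October 1, 2028 falls between 14 February and 6 October, so daylight saving is in effect and Rasion Station is at UTC+04:00.
17:00 Rasion Station − 4h = 13:00 UTC.
Fenis stays on UTC+12:30 all year.
13:00 UTC + 12h30m = 01:30 Fenis (rolling into the next day, 2 October 2028).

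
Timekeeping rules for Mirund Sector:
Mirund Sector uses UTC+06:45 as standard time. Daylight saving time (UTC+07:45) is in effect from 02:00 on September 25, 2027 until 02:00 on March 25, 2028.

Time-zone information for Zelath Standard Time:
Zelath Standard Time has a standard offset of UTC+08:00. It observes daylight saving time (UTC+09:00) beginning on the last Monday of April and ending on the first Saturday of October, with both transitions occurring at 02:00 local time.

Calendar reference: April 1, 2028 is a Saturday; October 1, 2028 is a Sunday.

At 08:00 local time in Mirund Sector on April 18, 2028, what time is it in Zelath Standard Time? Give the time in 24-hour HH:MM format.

09:15

April 18, 2028 is outside the daylight-saving period (25 September 2027 – 25 March 2028), so Mirund Sector is on standard time, UTC+06:45.
08:00 Mirund Sector − 6h45m = 01:15 UTC.
1 April 2028 is a Saturday, so Mondays fall on 3, 10, 17, 24; the last is April 24.
1 October 2028 is a Sunday, so the first Saturday is October 7.
At the standard offset (UTC+08:00), 01:15 UTC + 8h = 09:15 Zelath Standard Time standard time.
The standard-time date in Zelath Standard Time, April 18, 2028, does not fall between 24 April and 7 October, so daylight saving is not in effect and Zelath Standard Time is at UTC+08:00.
01:15 UTC + 8h = 09:15 Zelath Standard Time.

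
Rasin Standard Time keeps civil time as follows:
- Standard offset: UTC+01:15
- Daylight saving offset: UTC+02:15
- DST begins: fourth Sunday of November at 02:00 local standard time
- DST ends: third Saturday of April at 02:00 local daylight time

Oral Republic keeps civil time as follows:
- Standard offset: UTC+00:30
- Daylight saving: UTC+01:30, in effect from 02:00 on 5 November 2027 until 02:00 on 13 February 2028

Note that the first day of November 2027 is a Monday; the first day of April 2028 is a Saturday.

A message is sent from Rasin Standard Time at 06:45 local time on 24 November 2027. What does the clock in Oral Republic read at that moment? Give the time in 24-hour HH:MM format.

07:00

1 November 2027 is a Monday, so the first Sunday is November 7 and the fourth is November 28.
1 April 2028 is a Saturday, so the first Saturday is April 1 and the third is April 15.
24 November 2027 is outside the daylight-saving period (28 November 2027 – 15 April 2028), so Rasin Standard Time is on standard time, UTC+01:15.
06:45 Rasin Standard Time − 1h15m = 05:30 UTC.
At the standard offset (UTC+00:30), 05:30 UTC + 0h30m = 06:00 Oral Republic standard time.
Daylight saving runs 5 November 2027 – 13 February 2028; the standard-time date in Oral Republic, 24 November 2027, is inside that window, so Oral Republic is at UTC+01:30.
05:30 UTC + 1h30m = 07:00 Oral Republic.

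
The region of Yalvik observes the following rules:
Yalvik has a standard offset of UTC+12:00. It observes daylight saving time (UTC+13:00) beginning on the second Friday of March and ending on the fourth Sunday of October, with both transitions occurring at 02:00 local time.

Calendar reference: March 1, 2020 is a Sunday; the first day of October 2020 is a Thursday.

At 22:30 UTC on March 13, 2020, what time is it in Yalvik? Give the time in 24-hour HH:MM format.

1 March 2020 is a Sunday, so the first Friday is March 6 and the second is March 13.
1 October 2020 is a Thursday, so the first Sunday is October 4 and the fourth is October 25.
At the standard offset (UTC+12:00), 22:30 UTC + 12h = 10:30 Yalvik standard time (rolling into the next day, 14 March 2020).
Daylight saving runs 13 March – 25 October; the standard-time date in Yalvik, March 14, 2020, is inside that window, so Yalvik is at UTC+13:00.
22:30 UTC + 13h = 11:30 local (rolling into the next day, 14 March 2020).

11:30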